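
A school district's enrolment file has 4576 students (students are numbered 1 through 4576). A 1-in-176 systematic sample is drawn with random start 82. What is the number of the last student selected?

k = 176
26th selection = r + (26−1)·k = 82 + 25×176 = 82 + 4400 = 4482

4482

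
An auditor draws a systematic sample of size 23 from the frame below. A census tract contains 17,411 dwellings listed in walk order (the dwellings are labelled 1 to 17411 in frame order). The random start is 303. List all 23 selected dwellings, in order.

303, 1060, 1817, 2574, 3331, 4088, 4845, 5602, 6359, 7116, 7873, 8630, 9387, 10144, 10901, 11658, 12415, 13172, 13929, 14686, 15443, 16200, 16957

k = N/n = 17411/23 = 757
dwelling 1: 303
dwelling 2: 303 + 757 = 1060
dwelling 3: 1060 + 757 = 1817
dwelling 4: 1817 + 757 = 2574
dwelling 5: 2574 + 757 = 3331
dwelling 6: 3331 + 757 = 4088
dwelling 7: 4088 + 757 = 4845
dwelling 8: 4845 + 757 = 5602
dwelling 9: 5602 + 757 = 6359
dwelling 10: 6359 + 757 = 7116
dwelling 11: 7116 + 757 = 7873
dwelling 12: 7873 + 757 = 8630
dwelling 13: 8630 + 757 = 9387
dwelling 14: 9387 + 757 = 10144
dwelling 15: 10144 + 757 = 10901
dwelling 16: 10901 + 757 = 11658
dwelling 17: 11658 + 757 = 12415
dwelling 18: 12415 + 757 = 13172
dwelling 19: 13172 + 757 = 13929
dwelling 20: 13929 + 757 = 14686
dwelling 21: 14686 + 757 = 15443
dwelling 22: 15443 + 757 = 16200
dwelling 23: 16200 + 757 = 16957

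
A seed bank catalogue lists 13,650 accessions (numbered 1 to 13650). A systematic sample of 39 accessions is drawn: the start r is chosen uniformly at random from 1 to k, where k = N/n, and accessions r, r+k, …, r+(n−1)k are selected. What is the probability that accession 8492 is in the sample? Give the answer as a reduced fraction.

k = 13650/39 = 350.
Accession 8492 is selected iff r ≡ 8492 (mod 350); exactly one such r in {1,…,350}.
Inclusion probability = 1/350.

1/350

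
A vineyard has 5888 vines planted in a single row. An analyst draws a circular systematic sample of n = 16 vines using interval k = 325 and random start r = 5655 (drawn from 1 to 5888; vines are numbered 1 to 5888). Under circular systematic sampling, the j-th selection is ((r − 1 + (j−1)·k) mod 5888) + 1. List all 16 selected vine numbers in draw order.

Selection 1: 5655
Selection 2: 5655 + 325 = 5980 → 5980 − 5888 = 92
Selection 3: 92 + 325 = 417
Selection 4: 417 + 325 = 742
Selection 5: 742 + 325 = 1067
Selection 6: 1067 + 325 = 1392
Selection 7: 1392 + 325 = 1717
Selection 8: 1717 + 325 = 2042
Selection 9: 2042 + 325 = 2367
Selection 10: 2367 + 325 = 2692
Selection 11: 2692 + 325 = 3017
Selection 12: 3017 + 325 = 3342
Selection 13: 3342 + 325 = 3667
Selection 14: 3667 + 325 = 3992
Selection 15: 3992 + 325 = 4317
Selection 16: 4317 + 325 = 4642

5655, 92, 417, 742, 1067, 1392, 1717, 2042, 2367, 2692, 3017, 3342, 3667, 3992, 4317, 4642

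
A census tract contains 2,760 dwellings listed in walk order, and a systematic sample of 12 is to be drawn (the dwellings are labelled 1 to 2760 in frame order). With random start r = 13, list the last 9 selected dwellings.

703, 933, 1163, 1393, 1623, 1853, 2083, 2313, 2543

k = N/n = 2760/12 = 230
4th selection = 13 + 3×230 = 703
5th: 703 + 230 = 933
6th: 933 + 230 = 1163
7th: 1163 + 230 = 1393
8th: 1393 + 230 = 1623
9th: 1623 + 230 = 1853
10th: 1853 + 230 = 2083
11th: 2083 + 230 = 2313
12th: 2313 + 230 = 2543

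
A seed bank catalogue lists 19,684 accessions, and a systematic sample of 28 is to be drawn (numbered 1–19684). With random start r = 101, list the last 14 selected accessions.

9943, 10646, 11349, 12052, 12755, 13458, 14161, 14864, 15567, 16270, 16973, 17676, 18379, 19082

k = N/n = 19684/28 = 703
15th selection = 101 + 14×703 = 9943
16th: 9943 + 703 = 10646
17th: 10646 + 703 = 11349
18th: 11349 + 703 = 12052
19th: 12052 + 703 = 12755
20th: 12755 + 703 = 13458
21st: 13458 + 703 = 14161
22nd: 14161 + 703 = 14864
23rd: 14864 + 703 = 15567
24th: 15567 + 703 = 16270
25th: 16270 + 703 = 16973
26th: 16973 + 703 = 17676
27th: 17676 + 703 = 18379
28th: 18379 + 703 = 19082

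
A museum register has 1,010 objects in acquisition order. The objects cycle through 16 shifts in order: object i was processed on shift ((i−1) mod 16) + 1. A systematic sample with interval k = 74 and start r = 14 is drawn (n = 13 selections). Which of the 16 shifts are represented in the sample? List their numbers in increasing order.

Consecutive selections differ by k = 74, so their shift numbers differ by 74 mod 16 = 10.
gcd(74, 16) = 2, so the sample visits 16/2 = 8 distinct residues mod 16.
Start 14 is shift 14; the shifts hit are 2, 4, 6, 8, 10, 12, 14, 16.

2, 4, 6, 8, 10, 12, 14, 16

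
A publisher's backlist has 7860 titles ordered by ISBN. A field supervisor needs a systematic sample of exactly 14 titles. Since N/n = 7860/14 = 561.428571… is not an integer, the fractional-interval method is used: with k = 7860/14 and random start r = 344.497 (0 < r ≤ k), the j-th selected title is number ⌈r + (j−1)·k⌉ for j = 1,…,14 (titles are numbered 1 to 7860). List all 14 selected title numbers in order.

345, 906, 1468, 2029, 2591, 3152, 3714, 4275, 4836, 5398, 5959, 6521, 7082, 7644

j=1: r + 0k = 344.497 → ⌈·⌉ = 345
j=2: r + 1k = 905.925571… → ⌈·⌉ = 906
j=3: r + 2k = 1467.354142… → ⌈·⌉ = 1468
j=4: r + 3k = 2028.782714… → ⌈·⌉ = 2029
j=5: r + 4k = 2590.211285… → ⌈·⌉ = 2591
j=6: r + 5k = 3151.639857… → ⌈·⌉ = 3152
j=7: r + 6k = 3713.068428… → ⌈·⌉ = 3714
j=8: r + 7k = 4274.497 → ⌈·⌉ = 4275
j=9: r + 8k = 4835.925571… → ⌈·⌉ = 4836
j=10: r + 9k = 5397.354142… → ⌈·⌉ = 5398
j=11: r + 10k = 5958.782714… → ⌈·⌉ = 5959
j=12: r + 11k = 6520.211285… → ⌈·⌉ = 6521
j=13: r + 12k = 7081.639857… → ⌈·⌉ = 7082
j=14: r + 13k = 7643.068428… → ⌈·⌉ = 7644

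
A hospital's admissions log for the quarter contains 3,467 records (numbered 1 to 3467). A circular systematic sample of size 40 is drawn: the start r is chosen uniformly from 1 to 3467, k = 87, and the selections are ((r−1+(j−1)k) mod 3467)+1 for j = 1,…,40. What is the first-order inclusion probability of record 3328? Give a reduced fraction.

40/3467

For each position j, as r ranges over 1…3467 the j-th selection hits every record exactly once, so record 3328 is selected for exactly 40 of the 3467 starts.
Inclusion probability = 40/3467.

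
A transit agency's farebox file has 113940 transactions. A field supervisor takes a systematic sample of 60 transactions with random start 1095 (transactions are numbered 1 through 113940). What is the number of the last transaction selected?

k = 113940/60 = 1899
60th selection = r + (60−1)·k = 1095 + 59×1899 = 1095 + 112041 = 113136

113136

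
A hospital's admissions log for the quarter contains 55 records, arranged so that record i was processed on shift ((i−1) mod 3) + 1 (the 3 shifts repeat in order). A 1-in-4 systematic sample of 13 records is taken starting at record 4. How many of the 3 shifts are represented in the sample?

3

Consecutive selections differ by k = 4, so their shift numbers differ by 4 mod 3 = 1.
gcd(4, 3) = 1, so the sample visits 3/1 = 3 distinct residues mod 3.
Start 4 is shift 1; the shifts hit are 1, 2, 3.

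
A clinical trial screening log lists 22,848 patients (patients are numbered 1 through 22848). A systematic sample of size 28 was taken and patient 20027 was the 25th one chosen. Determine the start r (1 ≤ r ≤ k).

k = 22848/28 = 816
r = 20027 − (25−1)×816 = 20027 − 19584 = 443

443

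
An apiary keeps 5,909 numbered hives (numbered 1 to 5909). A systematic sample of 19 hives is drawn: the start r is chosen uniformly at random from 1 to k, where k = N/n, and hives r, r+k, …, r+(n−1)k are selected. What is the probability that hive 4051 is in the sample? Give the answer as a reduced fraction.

k = 5909/19 = 311.
Hive 4051 is selected iff r ≡ 4051 (mod 311); exactly one such r in {1,…,311}.
Inclusion probability = 1/311.

1/311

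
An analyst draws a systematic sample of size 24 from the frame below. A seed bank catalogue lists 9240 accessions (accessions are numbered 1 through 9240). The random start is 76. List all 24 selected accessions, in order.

76, 461, 846, 1231, 1616, 2001, 2386, 2771, 3156, 3541, 3926, 4311, 4696, 5081, 5466, 5851, 6236, 6621, 7006, 7391, 7776, 8161, 8546, 8931

k = N/n = 9240/24 = 385
accession 1: 76
accession 2: 76 + 385 = 461
accession 3: 461 + 385 = 846
accession 4: 846 + 385 = 1231
accession 5: 1231 + 385 = 1616
accession 6: 1616 + 385 = 2001
accession 7: 2001 + 385 = 2386
accession 8: 2386 + 385 = 2771
accession 9: 2771 + 385 = 3156
accession 10: 3156 + 385 = 3541
accession 11: 3541 + 385 = 3926
accession 12: 3926 + 385 = 4311
accession 13: 4311 + 385 = 4696
accession 14: 4696 + 385 = 5081
accession 15: 5081 + 385 = 5466
accession 16: 5466 + 385 = 5851
accession 17: 5851 + 385 = 6236
accession 18: 6236 + 385 = 6621
accession 19: 6621 + 385 = 7006
accession 20: 7006 + 385 = 7391
accession 21: 7391 + 385 = 7776
accession 22: 7776 + 385 = 8161
accession 23: 8161 + 385 = 8546
accession 24: 8546 + 385 = 8931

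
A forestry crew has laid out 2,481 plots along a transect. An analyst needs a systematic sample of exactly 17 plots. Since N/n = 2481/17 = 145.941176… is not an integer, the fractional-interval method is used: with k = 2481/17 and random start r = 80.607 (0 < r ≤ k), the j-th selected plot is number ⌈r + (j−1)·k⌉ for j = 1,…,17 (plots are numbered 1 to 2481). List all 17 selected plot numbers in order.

81, 227, 373, 519, 665, 811, 957, 1103, 1249, 1395, 1541, 1686, 1832, 1978, 2124, 2270, 2416

j=1: r + 0k = 80.607 → ⌈·⌉ = 81
j=2: r + 1k = 226.548176… → ⌈·⌉ = 227
j=3: r + 2k = 372.489352… → ⌈·⌉ = 373
j=4: r + 3k = 518.430529… → ⌈·⌉ = 519
j=5: r + 4k = 664.371705… → ⌈·⌉ = 665
j=6: r + 5k = 810.312882… → ⌈·⌉ = 811
j=7: r + 6k = 956.254058… → ⌈·⌉ = 957
j=8: r + 7k = 1102.195235… → ⌈·⌉ = 1103
j=9: r + 8k = 1248.136411… → ⌈·⌉ = 1249
j=10: r + 9k = 1394.077588… → ⌈·⌉ = 1395
j=11: r + 10k = 1540.018764… → ⌈·⌉ = 1541
j=12: r + 11k = 1685.959941… → ⌈·⌉ = 1686
j=13: r + 12k = 1831.901117… → ⌈·⌉ = 1832
j=14: r + 13k = 1977.842294… → ⌈·⌉ = 1978
j=15: r + 14k = 2123.783470… → ⌈·⌉ = 2124
j=16: r + 15k = 2269.724647… → ⌈·⌉ = 2270
j=17: r + 16k = 2415.665823… → ⌈·⌉ = 2416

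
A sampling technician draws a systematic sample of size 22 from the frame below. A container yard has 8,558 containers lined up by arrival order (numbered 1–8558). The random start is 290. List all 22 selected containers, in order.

k = N/n = 8558/22 = 389
container 1: 290
container 2: 290 + 389 = 679
container 3: 679 + 389 = 1068
container 4: 1068 + 389 = 1457
container 5: 1457 + 389 = 1846
container 6: 1846 + 389 = 2235
container 7: 2235 + 389 = 2624
container 8: 2624 + 389 = 3013
container 9: 3013 + 389 = 3402
container 10: 3402 + 389 = 3791
container 11: 3791 + 389 = 4180
container 12: 4180 + 389 = 4569
container 13: 4569 + 389 = 4958
container 14: 4958 + 389 = 5347
container 15: 5347 + 389 = 5736
container 16: 5736 + 389 = 6125
container 17: 6125 + 389 = 6514
container 18: 6514 + 389 = 6903
container 19: 6903 + 389 = 7292
container 20: 7292 + 389 = 7681
container 21: 7681 + 389 = 8070
container 22: 8070 + 389 = 8459

290, 679, 1068, 1457, 1846, 2235, 2624, 3013, 3402, 3791, 4180, 4569, 4958, 5347, 5736, 6125, 6514, 6903, 7292, 7681, 8070, 8459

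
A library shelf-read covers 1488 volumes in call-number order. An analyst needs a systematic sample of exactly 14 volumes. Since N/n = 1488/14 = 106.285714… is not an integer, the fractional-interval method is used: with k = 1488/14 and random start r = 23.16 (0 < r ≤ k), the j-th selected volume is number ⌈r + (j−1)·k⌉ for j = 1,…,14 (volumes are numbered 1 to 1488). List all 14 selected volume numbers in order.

j=1: r + 0k = 23.16 → ⌈·⌉ = 24
j=2: r + 1k = 129.445714… → ⌈·⌉ = 130
j=3: r + 2k = 235.731428… → ⌈·⌉ = 236
j=4: r + 3k = 342.017142… → ⌈·⌉ = 343
j=5: r + 4k = 448.302857… → ⌈·⌉ = 449
j=6: r + 5k = 554.588571… → ⌈·⌉ = 555
j=7: r + 6k = 660.874285… → ⌈·⌉ = 661
j=8: r + 7k = 767.16 → ⌈·⌉ = 768
j=9: r + 8k = 873.445714… → ⌈·⌉ = 874
j=10: r + 9k = 979.731428… → ⌈·⌉ = 980
j=11: r + 10k = 1086.017142… → ⌈·⌉ = 1087
j=12: r + 11k = 1192.302857… → ⌈·⌉ = 1193
j=13: r + 12k = 1298.588571… → ⌈·⌉ = 1299
j=14: r + 13k = 1404.874285… → ⌈·⌉ = 1405

24, 130, 236, 343, 449, 555, 661, 768, 874, 980, 1087, 1193, 1299, 1405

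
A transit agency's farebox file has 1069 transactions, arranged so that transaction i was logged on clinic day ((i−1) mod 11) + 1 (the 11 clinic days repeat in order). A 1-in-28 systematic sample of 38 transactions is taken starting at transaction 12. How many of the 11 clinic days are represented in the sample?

Consecutive selections differ by k = 28, so their clinic day numbers differ by 28 mod 11 = 6.
gcd(28, 11) = 1, so the sample visits 11/1 = 11 distinct residues mod 11.
Start 12 is clinic day 1; the clinic days hit are 1, 2, 3, 4, 5, 6, 7, 8, 9, 10, 11.

11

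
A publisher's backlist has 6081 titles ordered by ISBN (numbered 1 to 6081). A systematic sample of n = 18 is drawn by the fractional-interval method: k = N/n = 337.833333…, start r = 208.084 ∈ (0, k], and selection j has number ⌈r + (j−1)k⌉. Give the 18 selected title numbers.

209, 546, 884, 1222, 1560, 1898, 2236, 2573, 2911, 3249, 3587, 3925, 4263, 4600, 4938, 5276, 5614, 5952

j=1: r + 0k = 208.084 → ⌈·⌉ = 209
j=2: r + 1k = 545.917333… → ⌈·⌉ = 546
j=3: r + 2k = 883.750666… → ⌈·⌉ = 884
j=4: r + 3k = 1221.584 → ⌈·⌉ = 1222
j=5: r + 4k = 1559.417333… → ⌈·⌉ = 1560
j=6: r + 5k = 1897.250666… → ⌈·⌉ = 1898
j=7: r + 6k = 2235.084 → ⌈·⌉ = 2236
j=8: r + 7k = 2572.917333… → ⌈·⌉ = 2573
j=9: r + 8k = 2910.750666… → ⌈·⌉ = 2911
j=10: r + 9k = 3248.584 → ⌈·⌉ = 3249
j=11: r + 10k = 3586.417333… → ⌈·⌉ = 3587
j=12: r + 11k = 3924.250666… → ⌈·⌉ = 3925
j=13: r + 12k = 4262.084 → ⌈·⌉ = 4263
j=14: r + 13k = 4599.917333… → ⌈·⌉ = 4600
j=15: r + 14k = 4937.750666… → ⌈·⌉ = 4938
j=16: r + 15k = 5275.584 → ⌈·⌉ = 5276
j=17: r + 16k = 5613.417333… → ⌈·⌉ = 5614
j=18: r + 17k = 5951.250666… → ⌈·⌉ = 5952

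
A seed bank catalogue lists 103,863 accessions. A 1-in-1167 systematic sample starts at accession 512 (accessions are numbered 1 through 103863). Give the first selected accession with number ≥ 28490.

28520

k = 1167
Steps past start: ⌈(28490 − 512)/1167⌉ = ⌈27978/1167⌉ = 24
Selected accession: 512 + 24×1167 = 28520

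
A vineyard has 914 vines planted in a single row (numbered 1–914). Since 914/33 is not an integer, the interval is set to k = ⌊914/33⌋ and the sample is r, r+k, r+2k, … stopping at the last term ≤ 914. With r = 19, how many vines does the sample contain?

k = ⌊914/33⌋ = 27
Achieved size = ⌊(914 − 19)/27⌋ + 1 = ⌊895/27⌋ + 1 = 33 + 1 = 34
(last selection: 19 + 33×27 = 910 ≤ 914; next would be 937 > 914)

34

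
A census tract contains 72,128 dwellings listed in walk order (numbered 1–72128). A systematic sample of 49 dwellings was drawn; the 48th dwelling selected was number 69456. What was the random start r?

272

k = 72128/49 = 1472
r = 69456 − (48−1)×1472 = 69456 − 69184 = 272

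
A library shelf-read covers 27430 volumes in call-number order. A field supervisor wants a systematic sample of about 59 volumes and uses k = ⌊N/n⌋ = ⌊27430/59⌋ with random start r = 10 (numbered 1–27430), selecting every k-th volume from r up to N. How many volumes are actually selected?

60

k = ⌊27430/59⌋ = 464
Achieved size = ⌊(27430 − 10)/464⌋ + 1 = ⌊27420/464⌋ + 1 = 59 + 1 = 60
(last selection: 10 + 59×464 = 27386 ≤ 27430; next would be 27850 > 27430)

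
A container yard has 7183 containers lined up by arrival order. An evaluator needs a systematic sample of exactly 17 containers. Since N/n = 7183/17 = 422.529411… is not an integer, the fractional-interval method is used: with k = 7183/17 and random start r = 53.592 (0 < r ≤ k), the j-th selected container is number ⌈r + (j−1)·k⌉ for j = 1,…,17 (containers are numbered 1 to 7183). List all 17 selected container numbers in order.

54, 477, 899, 1322, 1744, 2167, 2589, 3012, 3434, 3857, 4279, 4702, 5124, 5547, 5970, 6392, 6815

j=1: r + 0k = 53.592 → ⌈·⌉ = 54
j=2: r + 1k = 476.121411… → ⌈·⌉ = 477
j=3: r + 2k = 898.650823… → ⌈·⌉ = 899
j=4: r + 3k = 1321.180235… → ⌈·⌉ = 1322
j=5: r + 4k = 1743.709647… → ⌈·⌉ = 1744
j=6: r + 5k = 2166.239058… → ⌈·⌉ = 2167
j=7: r + 6k = 2588.768470… → ⌈·⌉ = 2589
j=8: r + 7k = 3011.297882… → ⌈·⌉ = 3012
j=9: r + 8k = 3433.827294… → ⌈·⌉ = 3434
j=10: r + 9k = 3856.356705… → ⌈·⌉ = 3857
j=11: r + 10k = 4278.886117… → ⌈·⌉ = 4279
j=12: r + 11k = 4701.415529… → ⌈·⌉ = 4702
j=13: r + 12k = 5123.944941… → ⌈·⌉ = 5124
j=14: r + 13k = 5546.474352… → ⌈·⌉ = 5547
j=15: r + 14k = 5969.003764… → ⌈·⌉ = 5970
j=16: r + 15k = 6391.533176… → ⌈·⌉ = 6392
j=17: r + 16k = 6814.062588… → ⌈·⌉ = 6815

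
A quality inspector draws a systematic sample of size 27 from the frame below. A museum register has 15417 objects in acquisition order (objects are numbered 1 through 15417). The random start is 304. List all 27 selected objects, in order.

304, 875, 1446, 2017, 2588, 3159, 3730, 4301, 4872, 5443, 6014, 6585, 7156, 7727, 8298, 8869, 9440, 10011, 10582, 11153, 11724, 12295, 12866, 13437, 14008, 14579, 15150

k = N/n = 15417/27 = 571
object 1: 304
object 2: 304 + 571 = 875
object 3: 875 + 571 = 1446
object 4: 1446 + 571 = 2017
object 5: 2017 + 571 = 2588
object 6: 2588 + 571 = 3159
object 7: 3159 + 571 = 3730
object 8: 3730 + 571 = 4301
object 9: 4301 + 571 = 4872
object 10: 4872 + 571 = 5443
object 11: 5443 + 571 = 6014
object 12: 6014 + 571 = 6585
object 13: 6585 + 571 = 7156
object 14: 7156 + 571 = 7727
object 15: 7727 + 571 = 8298
object 16: 8298 + 571 = 8869
object 17: 8869 + 571 = 9440
object 18: 9440 + 571 = 10011
object 19: 10011 + 571 = 10582
object 20: 10582 + 571 = 11153
object 21: 11153 + 571 = 11724
object 22: 11724 + 571 = 12295
object 23: 12295 + 571 = 12866
object 24: 12866 + 571 = 13437
object 25: 13437 + 571 = 14008
object 26: 14008 + 571 = 14579
object 27: 14579 + 571 = 15150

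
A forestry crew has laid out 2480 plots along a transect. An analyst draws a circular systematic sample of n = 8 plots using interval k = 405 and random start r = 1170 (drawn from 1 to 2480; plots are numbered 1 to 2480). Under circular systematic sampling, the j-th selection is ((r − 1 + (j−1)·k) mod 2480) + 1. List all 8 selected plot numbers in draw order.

1170, 1575, 1980, 2385, 310, 715, 1120, 1525

Selection 1: 1170
Selection 2: 1170 + 405 = 1575
Selection 3: 1575 + 405 = 1980
Selection 4: 1980 + 405 = 2385
Selection 5: 2385 + 405 = 2790 → 2790 − 2480 = 310
Selection 6: 310 + 405 = 715
Selection 7: 715 + 405 = 1120
Selection 8: 1120 + 405 = 1525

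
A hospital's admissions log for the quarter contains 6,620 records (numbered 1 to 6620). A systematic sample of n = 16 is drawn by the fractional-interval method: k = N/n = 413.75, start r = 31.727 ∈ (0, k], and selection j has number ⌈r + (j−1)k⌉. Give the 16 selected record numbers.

j=1: r + 0k = 31.727 → ⌈·⌉ = 32
j=2: r + 1k = 445.477 → ⌈·⌉ = 446
j=3: r + 2k = 859.227 → ⌈·⌉ = 860
j=4: r + 3k = 1272.977 → ⌈·⌉ = 1273
j=5: r + 4k = 1686.727 → ⌈·⌉ = 1687
j=6: r + 5k = 2100.477 → ⌈·⌉ = 2101
j=7: r + 6k = 2514.227 → ⌈·⌉ = 2515
j=8: r + 7k = 2927.977 → ⌈·⌉ = 2928
j=9: r + 8k = 3341.727 → ⌈·⌉ = 3342
j=10: r + 9k = 3755.477 → ⌈·⌉ = 3756
j=11: r + 10k = 4169.227 → ⌈·⌉ = 4170
j=12: r + 11k = 4582.977 → ⌈·⌉ = 4583
j=13: r + 12k = 4996.727 → ⌈·⌉ = 4997
j=14: r + 13k = 5410.477 → ⌈·⌉ = 5411
j=15: r + 14k = 5824.227 → ⌈·⌉ = 5825
j=16: r + 15k = 6237.977 → ⌈·⌉ = 6238

32, 446, 860, 1273, 1687, 2101, 2515, 2928, 3342, 3756, 4170, 4583, 4997, 5411, 5825, 6238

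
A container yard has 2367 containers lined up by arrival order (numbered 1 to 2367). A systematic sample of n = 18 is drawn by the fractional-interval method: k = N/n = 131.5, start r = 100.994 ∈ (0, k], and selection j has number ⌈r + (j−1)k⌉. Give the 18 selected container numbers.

j=1: r + 0k = 100.994 → ⌈·⌉ = 101
j=2: r + 1k = 232.494 → ⌈·⌉ = 233
j=3: r + 2k = 363.994 → ⌈·⌉ = 364
j=4: r + 3k = 495.494 → ⌈·⌉ = 496
j=5: r + 4k = 626.994 → ⌈·⌉ = 627
j=6: r + 5k = 758.494 → ⌈·⌉ = 759
j=7: r + 6k = 889.994 → ⌈·⌉ = 890
j=8: r + 7k = 1021.494 → ⌈·⌉ = 1022
j=9: r + 8k = 1152.994 → ⌈·⌉ = 1153
j=10: r + 9k = 1284.494 → ⌈·⌉ = 1285
j=11: r + 10k = 1415.994 → ⌈·⌉ = 1416
j=12: r + 11k = 1547.494 → ⌈·⌉ = 1548
j=13: r + 12k = 1678.994 → ⌈·⌉ = 1679
j=14: r + 13k = 1810.494 → ⌈·⌉ = 1811
j=15: r + 14k = 1941.994 → ⌈·⌉ = 1942
j=16: r + 15k = 2073.494 → ⌈·⌉ = 2074
j=17: r + 16k = 2204.994 → ⌈·⌉ = 2205
j=18: r + 17k = 2336.494 → ⌈·⌉ = 2337

101, 233, 364, 496, 627, 759, 890, 1022, 1153, 1285, 1416, 1548, 1679, 1811, 1942, 2074, 2205, 2337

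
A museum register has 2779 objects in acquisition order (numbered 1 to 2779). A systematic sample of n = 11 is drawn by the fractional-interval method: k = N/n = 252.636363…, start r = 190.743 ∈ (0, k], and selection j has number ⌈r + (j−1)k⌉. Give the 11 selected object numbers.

j=1: r + 0k = 190.743 → ⌈·⌉ = 191
j=2: r + 1k = 443.379363… → ⌈·⌉ = 444
j=3: r + 2k = 696.015727… → ⌈·⌉ = 697
j=4: r + 3k = 948.652090… → ⌈·⌉ = 949
j=5: r + 4k = 1201.288454… → ⌈·⌉ = 1202
j=6: r + 5k = 1453.924818… → ⌈·⌉ = 1454
j=7: r + 6k = 1706.561181… → ⌈·⌉ = 1707
j=8: r + 7k = 1959.197545… → ⌈·⌉ = 1960
j=9: r + 8k = 2211.833909… → ⌈·⌉ = 2212
j=10: r + 9k = 2464.470272… → ⌈·⌉ = 2465
j=11: r + 10k = 2717.106636… → ⌈·⌉ = 2718

191, 444, 697, 949, 1202, 1454, 1707, 1960, 2212, 2465, 2718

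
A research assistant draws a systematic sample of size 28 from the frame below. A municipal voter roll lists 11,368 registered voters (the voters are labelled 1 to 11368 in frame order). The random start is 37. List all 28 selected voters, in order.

37, 443, 849, 1255, 1661, 2067, 2473, 2879, 3285, 3691, 4097, 4503, 4909, 5315, 5721, 6127, 6533, 6939, 7345, 7751, 8157, 8563, 8969, 9375, 9781, 10187, 10593, 10999

k = N/n = 11368/28 = 406
voter 1: 37
voter 2: 37 + 406 = 443
voter 3: 443 + 406 = 849
voter 4: 849 + 406 = 1255
voter 5: 1255 + 406 = 1661
voter 6: 1661 + 406 = 2067
voter 7: 2067 + 406 = 2473
voter 8: 2473 + 406 = 2879
voter 9: 2879 + 406 = 3285
voter 10: 3285 + 406 = 3691
voter 11: 3691 + 406 = 4097
voter 12: 4097 + 406 = 4503
voter 13: 4503 + 406 = 4909
voter 14: 4909 + 406 = 5315
voter 15: 5315 + 406 = 5721
voter 16: 5721 + 406 = 6127
voter 17: 6127 + 406 = 6533
voter 18: 6533 + 406 = 6939
voter 19: 6939 + 406 = 7345
voter 20: 7345 + 406 = 7751
voter 21: 7751 + 406 = 8157
voter 22: 8157 + 406 = 8563
voter 23: 8563 + 406 = 8969
voter 24: 8969 + 406 = 9375
voter 25: 9375 + 406 = 9781
voter 26: 9781 + 406 = 10187
voter 27: 10187 + 406 = 10593
voter 28: 10593 + 406 = 10999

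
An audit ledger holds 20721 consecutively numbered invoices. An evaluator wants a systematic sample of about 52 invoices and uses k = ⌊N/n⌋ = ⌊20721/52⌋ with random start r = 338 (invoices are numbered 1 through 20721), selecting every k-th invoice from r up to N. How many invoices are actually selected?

k = ⌊20721/52⌋ = 398
Achieved size = ⌊(20721 − 338)/398⌋ + 1 = ⌊20383/398⌋ + 1 = 51 + 1 = 52
(last selection: 338 + 51×398 = 20636 ≤ 20721; next would be 21034 > 20721)

52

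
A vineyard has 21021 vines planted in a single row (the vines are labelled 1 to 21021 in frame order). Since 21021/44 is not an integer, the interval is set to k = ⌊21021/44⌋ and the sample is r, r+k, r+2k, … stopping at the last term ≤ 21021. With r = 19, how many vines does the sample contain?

45

k = ⌊21021/44⌋ = 477
Achieved size = ⌊(21021 − 19)/477⌋ + 1 = ⌊21002/477⌋ + 1 = 44 + 1 = 45
(last selection: 19 + 44×477 = 21007 ≤ 21021; next would be 21484 > 21021)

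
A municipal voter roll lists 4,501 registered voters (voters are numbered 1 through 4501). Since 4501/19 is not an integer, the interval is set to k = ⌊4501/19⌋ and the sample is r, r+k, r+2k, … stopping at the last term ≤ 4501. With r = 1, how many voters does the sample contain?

20

k = ⌊4501/19⌋ = 236
Achieved size = ⌊(4501 − 1)/236⌋ + 1 = ⌊4500/236⌋ + 1 = 19 + 1 = 20
(last selection: 1 + 19×236 = 4485 ≤ 4501; next would be 4721 > 4501)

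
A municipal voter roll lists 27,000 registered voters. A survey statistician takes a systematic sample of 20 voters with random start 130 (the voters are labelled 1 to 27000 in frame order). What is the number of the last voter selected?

25780

k = 27000/20 = 1350
20th selection = r + (20−1)·k = 130 + 19×1350 = 130 + 25650 = 25780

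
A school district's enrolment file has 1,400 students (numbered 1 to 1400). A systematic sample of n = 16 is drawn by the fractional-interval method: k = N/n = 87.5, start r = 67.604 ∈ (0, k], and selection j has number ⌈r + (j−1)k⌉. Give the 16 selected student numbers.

j=1: r + 0k = 67.604 → ⌈·⌉ = 68
j=2: r + 1k = 155.104 → ⌈·⌉ = 156
j=3: r + 2k = 242.604 → ⌈·⌉ = 243
j=4: r + 3k = 330.104 → ⌈·⌉ = 331
j=5: r + 4k = 417.604 → ⌈·⌉ = 418
j=6: r + 5k = 505.104 → ⌈·⌉ = 506
j=7: r + 6k = 592.604 → ⌈·⌉ = 593
j=8: r + 7k = 680.104 → ⌈·⌉ = 681
j=9: r + 8k = 767.604 → ⌈·⌉ = 768
j=10: r + 9k = 855.104 → ⌈·⌉ = 856
j=11: r + 10k = 942.604 → ⌈·⌉ = 943
j=12: r + 11k = 1030.104 → ⌈·⌉ = 1031
j=13: r + 12k = 1117.604 → ⌈·⌉ = 1118
j=14: r + 13k = 1205.104 → ⌈·⌉ = 1206
j=15: r + 14k = 1292.604 → ⌈·⌉ = 1293
j=16: r + 15k = 1380.104 → ⌈·⌉ = 1381

68, 156, 243, 331, 418, 506, 593, 681, 768, 856, 943, 1031, 1118, 1206, 1293, 1381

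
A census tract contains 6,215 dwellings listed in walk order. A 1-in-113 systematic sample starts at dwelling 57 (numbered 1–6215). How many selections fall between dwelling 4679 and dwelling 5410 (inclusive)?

7

k = 113
First selection ≥ 4679: 57 + ⌈(4679−57)/113⌉·113 = 57 + 41×113 = 4690
Last selection ≤ 5410: 57 + ⌊(5410−57)/113⌋·113 = 57 + 47×113 = 5368
Count = 47 − 41 + 1 = 7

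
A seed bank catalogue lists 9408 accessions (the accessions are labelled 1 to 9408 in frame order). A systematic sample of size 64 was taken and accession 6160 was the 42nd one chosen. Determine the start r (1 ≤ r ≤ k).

133

k = 9408/64 = 147
r = 6160 − (42−1)×147 = 6160 − 6027 = 133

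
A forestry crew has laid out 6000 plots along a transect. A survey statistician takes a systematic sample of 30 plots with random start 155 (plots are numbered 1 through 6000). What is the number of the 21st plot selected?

k = 6000/30 = 200
21st selection = r + (21−1)·k = 155 + 20×200 = 155 + 4000 = 4155

4155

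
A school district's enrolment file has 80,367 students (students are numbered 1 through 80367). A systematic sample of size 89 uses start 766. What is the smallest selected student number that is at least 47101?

47722

k = 80367/89 = 903
Steps past start: ⌈(47101 − 766)/903⌉ = ⌈46335/903⌉ = 52
Selected student: 766 + 52×903 = 47722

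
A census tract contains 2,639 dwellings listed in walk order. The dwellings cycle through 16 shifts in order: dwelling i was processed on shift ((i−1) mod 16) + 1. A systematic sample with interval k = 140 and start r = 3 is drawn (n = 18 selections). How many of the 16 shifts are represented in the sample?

Consecutive selections differ by k = 140, so their shift numbers differ by 140 mod 16 = 12.
gcd(140, 16) = 4, so the sample visits 16/4 = 4 distinct residues mod 16.
Start 3 is shift 3; the shifts hit are 3, 7, 11, 15.

4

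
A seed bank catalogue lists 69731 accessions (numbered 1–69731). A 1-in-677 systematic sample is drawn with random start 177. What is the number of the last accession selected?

k = 677
103rd selection = r + (103−1)·k = 177 + 102×677 = 177 + 69054 = 69231

69231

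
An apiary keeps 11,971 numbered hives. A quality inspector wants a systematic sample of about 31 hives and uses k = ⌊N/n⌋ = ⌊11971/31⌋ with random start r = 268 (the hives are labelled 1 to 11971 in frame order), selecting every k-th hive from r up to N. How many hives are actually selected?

31

k = ⌊11971/31⌋ = 386
Achieved size = ⌊(11971 − 268)/386⌋ + 1 = ⌊11703/386⌋ + 1 = 30 + 1 = 31
(last selection: 268 + 30×386 = 11848 ≤ 11971; next would be 12234 > 11971)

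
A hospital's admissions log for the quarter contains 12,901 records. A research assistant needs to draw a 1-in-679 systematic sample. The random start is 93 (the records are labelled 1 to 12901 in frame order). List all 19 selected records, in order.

record 1: 93
record 2: 93 + 679 = 772
record 3: 772 + 679 = 1451
record 4: 1451 + 679 = 2130
record 5: 2130 + 679 = 2809
record 6: 2809 + 679 = 3488
record 7: 3488 + 679 = 4167
record 8: 4167 + 679 = 4846
record 9: 4846 + 679 = 5525
record 10: 5525 + 679 = 6204
record 11: 6204 + 679 = 6883
record 12: 6883 + 679 = 7562
record 13: 7562 + 679 = 8241
record 14: 8241 + 679 = 8920
record 15: 8920 + 679 = 9599
record 16: 9599 + 679 = 10278
record 17: 10278 + 679 = 10957
record 18: 10957 + 679 = 11636
record 19: 11636 + 679 = 12315

93, 772, 1451, 2130, 2809, 3488, 4167, 4846, 5525, 6204, 6883, 7562, 8241, 8920, 9599, 10278, 10957, 11636, 12315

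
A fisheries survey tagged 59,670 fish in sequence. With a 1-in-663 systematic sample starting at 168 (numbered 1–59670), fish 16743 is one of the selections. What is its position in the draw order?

k = 663
position = (16743 − 168)/663 + 1 = 16575/663 + 1 = 25 + 1 = 26

26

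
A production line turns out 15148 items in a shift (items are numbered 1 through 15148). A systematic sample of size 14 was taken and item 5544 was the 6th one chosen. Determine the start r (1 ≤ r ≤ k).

134

k = 15148/14 = 1082
r = 5544 − (6−1)×1082 = 5544 − 5410 = 134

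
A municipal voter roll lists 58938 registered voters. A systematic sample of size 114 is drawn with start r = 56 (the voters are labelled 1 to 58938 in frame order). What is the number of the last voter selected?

k = 58938/114 = 517
114th selection = r + (114−1)·k = 56 + 113×517 = 56 + 58421 = 58477

58477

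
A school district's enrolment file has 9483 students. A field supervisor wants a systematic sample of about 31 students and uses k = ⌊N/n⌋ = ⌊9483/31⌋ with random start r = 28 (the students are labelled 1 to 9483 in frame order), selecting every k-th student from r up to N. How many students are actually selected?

32

k = ⌊9483/31⌋ = 305
Achieved size = ⌊(9483 − 28)/305⌋ + 1 = ⌊9455/305⌋ + 1 = 31 + 1 = 32
(last selection: 28 + 31×305 = 9483 ≤ 9483; next would be 9788 > 9483)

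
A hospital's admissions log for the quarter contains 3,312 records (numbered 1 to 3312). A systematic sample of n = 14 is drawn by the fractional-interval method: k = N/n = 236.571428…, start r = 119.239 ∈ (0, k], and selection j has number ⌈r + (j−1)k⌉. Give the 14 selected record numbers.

j=1: r + 0k = 119.239 → ⌈·⌉ = 120
j=2: r + 1k = 355.810428… → ⌈·⌉ = 356
j=3: r + 2k = 592.381857… → ⌈·⌉ = 593
j=4: r + 3k = 828.953285… → ⌈·⌉ = 829
j=5: r + 4k = 1065.524714… → ⌈·⌉ = 1066
j=6: r + 5k = 1302.096142… → ⌈·⌉ = 1303
j=7: r + 6k = 1538.667571… → ⌈·⌉ = 1539
j=8: r + 7k = 1775.239 → ⌈·⌉ = 1776
j=9: r + 8k = 2011.810428… → ⌈·⌉ = 2012
j=10: r + 9k = 2248.381857… → ⌈·⌉ = 2249
j=11: r + 10k = 2484.953285… → ⌈·⌉ = 2485
j=12: r + 11k = 2721.524714… → ⌈·⌉ = 2722
j=13: r + 12k = 2958.096142… → ⌈·⌉ = 2959
j=14: r + 13k = 3194.667571… → ⌈·⌉ = 3195

120, 356, 593, 829, 1066, 1303, 1539, 1776, 2012, 2249, 2485, 2722, 2959, 3195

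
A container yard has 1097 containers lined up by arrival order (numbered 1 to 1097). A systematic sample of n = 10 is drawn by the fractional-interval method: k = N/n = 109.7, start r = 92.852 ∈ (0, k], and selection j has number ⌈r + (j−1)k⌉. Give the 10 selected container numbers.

93, 203, 313, 422, 532, 642, 752, 861, 971, 1081

j=1: r + 0k = 92.852 → ⌈·⌉ = 93
j=2: r + 1k = 202.552 → ⌈·⌉ = 203
j=3: r + 2k = 312.252 → ⌈·⌉ = 313
j=4: r + 3k = 421.952 → ⌈·⌉ = 422
j=5: r + 4k = 531.652 → ⌈·⌉ = 532
j=6: r + 5k = 641.352 → ⌈·⌉ = 642
j=7: r + 6k = 751.052 → ⌈·⌉ = 752
j=8: r + 7k = 860.752 → ⌈·⌉ = 861
j=9: r + 8k = 970.452 → ⌈·⌉ = 971
j=10: r + 9k = 1080.152 → ⌈·⌉ = 1081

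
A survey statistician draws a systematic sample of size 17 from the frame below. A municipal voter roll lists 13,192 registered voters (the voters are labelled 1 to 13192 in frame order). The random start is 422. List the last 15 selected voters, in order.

k = N/n = 13192/17 = 776
3rd selection = 422 + 2×776 = 1974
4th: 1974 + 776 = 2750
5th: 2750 + 776 = 3526
6th: 3526 + 776 = 4302
7th: 4302 + 776 = 5078
8th: 5078 + 776 = 5854
9th: 5854 + 776 = 6630
10th: 6630 + 776 = 7406
11th: 7406 + 776 = 8182
12th: 8182 + 776 = 8958
13th: 8958 + 776 = 9734
14th: 9734 + 776 = 10510
15th: 10510 + 776 = 11286
16th: 11286 + 776 = 12062
17th: 12062 + 776 = 12838

1974, 2750, 3526, 4302, 5078, 5854, 6630, 7406, 8182, 8958, 9734, 10510, 11286, 12062, 12838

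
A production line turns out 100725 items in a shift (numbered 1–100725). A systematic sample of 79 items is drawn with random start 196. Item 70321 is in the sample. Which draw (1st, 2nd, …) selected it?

k = 100725/79 = 1275
position = (70321 − 196)/1275 + 1 = 70125/1275 + 1 = 55 + 1 = 56

56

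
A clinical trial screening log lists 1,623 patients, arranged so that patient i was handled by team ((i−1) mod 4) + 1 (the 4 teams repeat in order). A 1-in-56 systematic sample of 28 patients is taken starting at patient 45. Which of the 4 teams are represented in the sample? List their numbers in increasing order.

Consecutive selections differ by k = 56, so their team numbers differ by 56 mod 4 = 0.
gcd(56, 4) = 4, so the sample visits 4/4 = 1 distinct residues mod 4.
Start 45 is team 1; the teams hit are 1.

1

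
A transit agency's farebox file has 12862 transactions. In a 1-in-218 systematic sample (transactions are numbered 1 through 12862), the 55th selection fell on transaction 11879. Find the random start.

k = 218
r = 11879 − (55−1)×218 = 11879 − 11772 = 107

107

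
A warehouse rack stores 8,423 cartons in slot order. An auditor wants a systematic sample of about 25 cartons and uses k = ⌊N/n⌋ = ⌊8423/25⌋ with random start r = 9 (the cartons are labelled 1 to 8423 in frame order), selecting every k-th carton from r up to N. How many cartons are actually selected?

26

k = ⌊8423/25⌋ = 336
Achieved size = ⌊(8423 − 9)/336⌋ + 1 = ⌊8414/336⌋ + 1 = 25 + 1 = 26
(last selection: 9 + 25×336 = 8409 ≤ 8423; next would be 8745 > 8423)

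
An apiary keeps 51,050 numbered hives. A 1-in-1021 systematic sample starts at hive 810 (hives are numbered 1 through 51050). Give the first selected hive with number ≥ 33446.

k = 1021
Steps past start: ⌈(33446 − 810)/1021⌉ = ⌈32636/1021⌉ = 32
Selected hive: 810 + 32×1021 = 33482

33482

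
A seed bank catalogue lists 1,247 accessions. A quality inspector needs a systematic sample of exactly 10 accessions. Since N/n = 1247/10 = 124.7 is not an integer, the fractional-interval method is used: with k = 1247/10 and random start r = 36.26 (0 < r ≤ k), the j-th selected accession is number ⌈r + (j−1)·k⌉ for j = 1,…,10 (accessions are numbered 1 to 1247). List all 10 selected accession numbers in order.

37, 161, 286, 411, 536, 660, 785, 910, 1034, 1159

j=1: r + 0k = 36.26 → ⌈·⌉ = 37
j=2: r + 1k = 160.96 → ⌈·⌉ = 161
j=3: r + 2k = 285.66 → ⌈·⌉ = 286
j=4: r + 3k = 410.36 → ⌈·⌉ = 411
j=5: r + 4k = 535.06 → ⌈·⌉ = 536
j=6: r + 5k = 659.76 → ⌈·⌉ = 660
j=7: r + 6k = 784.46 → ⌈·⌉ = 785
j=8: r + 7k = 909.16 → ⌈·⌉ = 910
j=9: r + 8k = 1033.86 → ⌈·⌉ = 1034
j=10: r + 9k = 1158.56 → ⌈·⌉ = 1159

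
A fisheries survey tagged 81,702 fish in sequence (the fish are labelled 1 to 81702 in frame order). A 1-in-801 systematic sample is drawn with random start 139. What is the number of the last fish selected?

k = 801
102nd selection = r + (102−1)·k = 139 + 101×801 = 139 + 80901 = 81040

81040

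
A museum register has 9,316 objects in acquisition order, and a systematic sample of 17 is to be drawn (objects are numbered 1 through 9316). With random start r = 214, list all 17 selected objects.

k = N/n = 9316/17 = 548
object 1: 214
object 2: 214 + 548 = 762
object 3: 762 + 548 = 1310
object 4: 1310 + 548 = 1858
object 5: 1858 + 548 = 2406
object 6: 2406 + 548 = 2954
object 7: 2954 + 548 = 3502
object 8: 3502 + 548 = 4050
object 9: 4050 + 548 = 4598
object 10: 4598 + 548 = 5146
object 11: 5146 + 548 = 5694
object 12: 5694 + 548 = 6242
object 13: 6242 + 548 = 6790
object 14: 6790 + 548 = 7338
object 15: 7338 + 548 = 7886
object 16: 7886 + 548 = 8434
object 17: 8434 + 548 = 8982

214, 762, 1310, 1858, 2406, 2954, 3502, 4050, 4598, 5146, 5694, 6242, 6790, 7338, 7886, 8434, 8982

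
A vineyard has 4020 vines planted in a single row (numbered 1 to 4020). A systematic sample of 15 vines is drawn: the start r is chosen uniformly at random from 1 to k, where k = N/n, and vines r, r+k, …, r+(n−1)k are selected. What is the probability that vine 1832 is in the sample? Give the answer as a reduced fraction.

1/268

k = 4020/15 = 268.
Vine 1832 is selected iff r ≡ 1832 (mod 268); exactly one such r in {1,…,268}.
Inclusion probability = 1/268.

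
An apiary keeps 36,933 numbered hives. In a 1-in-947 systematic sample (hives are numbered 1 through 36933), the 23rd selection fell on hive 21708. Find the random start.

874

k = 947
r = 21708 − (23−1)×947 = 21708 − 20834 = 874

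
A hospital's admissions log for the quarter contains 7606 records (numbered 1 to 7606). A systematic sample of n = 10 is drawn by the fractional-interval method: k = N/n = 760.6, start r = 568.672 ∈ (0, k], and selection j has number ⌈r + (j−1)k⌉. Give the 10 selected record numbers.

j=1: r + 0k = 568.672 → ⌈·⌉ = 569
j=2: r + 1k = 1329.272 → ⌈·⌉ = 1330
j=3: r + 2k = 2089.872 → ⌈·⌉ = 2090
j=4: r + 3k = 2850.472 → ⌈·⌉ = 2851
j=5: r + 4k = 3611.072 → ⌈·⌉ = 3612
j=6: r + 5k = 4371.672 → ⌈·⌉ = 4372
j=7: r + 6k = 5132.272 → ⌈·⌉ = 5133
j=8: r + 7k = 5892.872 → ⌈·⌉ = 5893
j=9: r + 8k = 6653.472 → ⌈·⌉ = 6654
j=10: r + 9k = 7414.072 → ⌈·⌉ = 7415

569, 1330, 2090, 2851, 3612, 4372, 5133, 5893, 6654, 7415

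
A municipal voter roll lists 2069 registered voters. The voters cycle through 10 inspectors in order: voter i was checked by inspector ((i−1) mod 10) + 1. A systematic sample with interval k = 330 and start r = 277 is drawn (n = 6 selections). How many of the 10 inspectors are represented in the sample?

Consecutive selections differ by k = 330, so their inspector numbers differ by 330 mod 10 = 0.
gcd(330, 10) = 10, so the sample visits 10/10 = 1 distinct residues mod 10.
Start 277 is inspector 7; the inspectors hit are 7.

1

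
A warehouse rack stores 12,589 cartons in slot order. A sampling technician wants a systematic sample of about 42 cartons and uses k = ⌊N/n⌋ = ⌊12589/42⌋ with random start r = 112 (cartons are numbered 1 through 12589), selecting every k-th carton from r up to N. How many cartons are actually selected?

k = ⌊12589/42⌋ = 299
Achieved size = ⌊(12589 − 112)/299⌋ + 1 = ⌊12477/299⌋ + 1 = 41 + 1 = 42
(last selection: 112 + 41×299 = 12371 ≤ 12589; next would be 12670 > 12589)

42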